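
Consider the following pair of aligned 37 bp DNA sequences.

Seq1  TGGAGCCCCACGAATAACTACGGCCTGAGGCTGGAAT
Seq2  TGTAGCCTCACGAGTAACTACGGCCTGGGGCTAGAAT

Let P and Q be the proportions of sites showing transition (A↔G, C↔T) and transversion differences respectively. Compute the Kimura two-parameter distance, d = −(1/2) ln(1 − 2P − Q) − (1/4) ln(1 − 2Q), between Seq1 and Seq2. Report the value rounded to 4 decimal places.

The sequences differ at positions 3 (G/T, transversion), 8 (C/T, transition), 14 (A/G, transition), 28 (A/G, transition), 33 (G/A, transition).
Of the 5 differences, 4 transitions and 1 transversion over 37 sites: P = 4/37 = 0.108108, Q = 1/37 = 0.027027.
d = −0.5·ln(0.756757) − 0.25·ln(0.945946) = −0.5·(-0.278713) − 0.25·(-0.055570) = 0.1532.

0.1532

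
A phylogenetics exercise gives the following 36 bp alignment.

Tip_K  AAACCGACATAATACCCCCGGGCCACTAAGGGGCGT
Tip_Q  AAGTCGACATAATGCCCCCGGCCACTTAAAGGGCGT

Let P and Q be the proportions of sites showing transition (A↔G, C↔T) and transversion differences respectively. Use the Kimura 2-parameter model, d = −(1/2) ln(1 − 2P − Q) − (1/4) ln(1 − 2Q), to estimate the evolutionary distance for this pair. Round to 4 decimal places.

The sequences differ at positions 3 (A/G, transition), 4 (C/T, transition), 14 (A/G, transition), 22 (G/C, transversion), 24 (C/A, transversion), 25 (A/C, transversion), 26 (C/T, transition), 30 (G/A, transition).
Of the 8 differences, 5 transitions and 3 transversions over 36 sites: P = 5/36 = 0.138889, Q = 3/36 = 0.083333.
d = −0.5·ln(0.638889) − 0.25·ln(0.833334) = −0.5·(-0.448025) − 0.25·(-0.182321) = 0.2696.

0.2696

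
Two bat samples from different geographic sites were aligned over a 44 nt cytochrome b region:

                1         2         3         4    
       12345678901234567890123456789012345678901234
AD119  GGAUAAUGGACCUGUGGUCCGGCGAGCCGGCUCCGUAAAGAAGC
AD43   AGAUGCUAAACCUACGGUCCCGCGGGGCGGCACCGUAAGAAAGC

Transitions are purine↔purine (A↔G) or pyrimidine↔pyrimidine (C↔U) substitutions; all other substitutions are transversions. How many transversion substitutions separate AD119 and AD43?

The sequences differ at positions 1 (G/A, transition), 5 (A/G, transition), 6 (A/C, transversion), 8 (G/A, transition), 9 (G/A, transition), 14 (G/A, transition), 15 (U/C, transition), 21 (G/C, transversion), 25 (A/G, transition), 27 (C/G, transversion), 32 (U/A, transversion), 39 (A/G, transition), 40 (G/A, transition).
Of the 13 differences, 9 transitions and 4 transversions, so the answer is 4.

4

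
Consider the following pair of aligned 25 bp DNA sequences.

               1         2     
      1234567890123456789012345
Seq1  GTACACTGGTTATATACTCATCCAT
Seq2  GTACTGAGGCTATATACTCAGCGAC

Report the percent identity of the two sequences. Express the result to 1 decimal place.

Differing sites — 5:A/T; 6:C/G; 7:T/A; 10:T/C; 21:T/G; 23:C/G; 25:T/C.
18 of the 25 sites match, so the percent identity is 18/25 × 100 = 72.0%.

72.0%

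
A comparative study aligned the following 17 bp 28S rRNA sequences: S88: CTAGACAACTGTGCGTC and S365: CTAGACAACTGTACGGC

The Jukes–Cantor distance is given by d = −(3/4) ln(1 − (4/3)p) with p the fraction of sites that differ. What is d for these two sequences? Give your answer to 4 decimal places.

0.1280

The sequences differ at positions 13 (G/A), 16 (T/G).
p = 2/17 = 0.117647.
d = −0.75 · ln(1 − (4/3)·0.117647) = −0.75 · ln(0.843137) = −0.75 · (-0.170626) = 0.1280.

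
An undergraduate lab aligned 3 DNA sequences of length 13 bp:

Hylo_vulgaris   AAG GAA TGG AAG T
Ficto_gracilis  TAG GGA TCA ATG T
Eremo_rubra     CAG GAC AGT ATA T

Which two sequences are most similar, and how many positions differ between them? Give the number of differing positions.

Pairwise Hamming distances:
  Hylo_vulgaris vs Ficto_gracilis: 5
  Hylo_vulgaris vs Eremo_rubra: 6
  Ficto_gracilis vs Eremo_rubra: 7
The smallest is 5, between Hylo_vulgaris and Ficto_gracilis.

5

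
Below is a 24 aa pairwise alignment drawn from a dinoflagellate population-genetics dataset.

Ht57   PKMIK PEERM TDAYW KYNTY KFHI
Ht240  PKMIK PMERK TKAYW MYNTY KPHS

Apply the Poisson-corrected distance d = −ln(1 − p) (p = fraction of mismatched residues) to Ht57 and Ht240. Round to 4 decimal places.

Differing sites — 7:E/M; 10:M/K; 12:D/K; 16:K/M; 22:F/P; 24:I/S.
p = 6/24 = 0.250000.
d = −ln(1 − 0.250000) = −ln(0.750000) = 0.2877.

0.2877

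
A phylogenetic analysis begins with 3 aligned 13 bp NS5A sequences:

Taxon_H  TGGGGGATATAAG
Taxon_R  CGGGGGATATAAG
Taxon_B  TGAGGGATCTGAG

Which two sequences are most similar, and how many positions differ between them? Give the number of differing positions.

1

Pairwise Hamming distances:
  Taxon_H vs Taxon_R: 1
  Taxon_H vs Taxon_B: 3
  Taxon_R vs Taxon_B: 4
The smallest is 1, between Taxon_H and Taxon_R.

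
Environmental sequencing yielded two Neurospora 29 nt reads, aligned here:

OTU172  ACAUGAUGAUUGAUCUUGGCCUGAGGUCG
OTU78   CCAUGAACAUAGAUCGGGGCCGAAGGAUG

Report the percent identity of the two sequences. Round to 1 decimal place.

65.5%

Mismatches occur at site 1 (A→C), site 7 (U→A), site 8 (G→C), site 11 (U→A), site 16 (U→G), site 17 (U→G), site 22 (U→G), site 23 (G→A), site 27 (U→A), site 28 (C→U).
19 of the 29 sites match, so the percent identity is 19/29 × 100 = 65.5%.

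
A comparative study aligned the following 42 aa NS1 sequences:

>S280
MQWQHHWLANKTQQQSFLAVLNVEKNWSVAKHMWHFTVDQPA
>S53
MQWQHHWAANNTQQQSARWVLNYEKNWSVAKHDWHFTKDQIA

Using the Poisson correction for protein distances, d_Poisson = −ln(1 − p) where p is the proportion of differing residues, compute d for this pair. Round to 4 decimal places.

0.2412

Mismatches occur at site 8 (L→A), site 11 (K→N), site 17 (F→A), site 18 (L→R), site 19 (A→W), site 23 (V→Y), site 33 (M→D), site 38 (V→K), site 41 (P→I).
p = 9/42 = 0.214286.
d = −ln(1 − 0.214286) = −ln(0.785714) = 0.2412.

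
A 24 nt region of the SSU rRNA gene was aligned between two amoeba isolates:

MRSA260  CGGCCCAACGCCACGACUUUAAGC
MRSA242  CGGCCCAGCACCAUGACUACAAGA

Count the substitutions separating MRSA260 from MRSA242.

Mismatches occur at site 8 (A→G), site 10 (G→A), site 14 (C→U), site 19 (U→A), site 20 (U→C), site 24 (C→A).
That gives 6 mismatches out of 24 aligned sites, so the Hamming distance is 6.

6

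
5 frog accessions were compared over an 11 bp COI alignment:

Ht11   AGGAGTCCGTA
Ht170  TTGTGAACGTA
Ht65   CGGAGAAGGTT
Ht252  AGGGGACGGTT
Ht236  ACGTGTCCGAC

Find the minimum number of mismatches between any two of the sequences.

Pairwise Hamming distances:
  Ht11 vs Ht170: 5
  Ht11 vs Ht65: 5
  Ht11 vs Ht252: 4
  Ht11 vs Ht236: 4
  Ht170 vs Ht65: 5
  Ht170 vs Ht252: 6
  Ht170 vs Ht236: 6
  Ht65 vs Ht252: 3
  Ht65 vs Ht236: 8
  Ht252 vs Ht236: 6
The smallest is 3, between Ht65 and Ht252.

3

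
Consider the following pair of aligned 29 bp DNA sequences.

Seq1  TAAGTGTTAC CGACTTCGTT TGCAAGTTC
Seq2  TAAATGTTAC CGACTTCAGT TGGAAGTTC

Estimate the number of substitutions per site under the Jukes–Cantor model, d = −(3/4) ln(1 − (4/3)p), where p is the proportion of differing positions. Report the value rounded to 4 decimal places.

0.1524

Differing sites — 4:G/A; 18:G/A; 19:T/G; 23:C/G.
p = 4/29 = 0.137931.
d = −0.75 · ln(1 − (4/3)·0.137931) = −0.75 · ln(0.816092) = −0.75 · (-0.203228) = 0.1524.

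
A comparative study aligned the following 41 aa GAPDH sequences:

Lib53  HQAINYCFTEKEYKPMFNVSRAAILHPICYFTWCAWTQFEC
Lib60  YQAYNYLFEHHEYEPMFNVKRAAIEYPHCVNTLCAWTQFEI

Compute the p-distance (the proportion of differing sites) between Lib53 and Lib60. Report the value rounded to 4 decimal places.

Differing sites — 1:H/Y; 4:I/Y; 7:C/L; 9:T/E; 10:E/H; 11:K/H; 14:K/E; 20:S/K; 25:L/E; 26:H/Y; 28:I/H; 30:Y/V; 31:F/N; 33:W/L; 41:C/I.
There are 15 differences over 41 sites, so p = 15/41 = 0.3659.

0.3659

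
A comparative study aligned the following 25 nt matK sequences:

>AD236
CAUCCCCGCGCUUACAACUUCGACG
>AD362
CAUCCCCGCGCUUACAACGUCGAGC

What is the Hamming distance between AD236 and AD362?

3

Differing sites — 19:U/G; 24:C/G; 25:G/C.
That gives 3 mismatches out of 25 aligned sites, so the Hamming distance is 3.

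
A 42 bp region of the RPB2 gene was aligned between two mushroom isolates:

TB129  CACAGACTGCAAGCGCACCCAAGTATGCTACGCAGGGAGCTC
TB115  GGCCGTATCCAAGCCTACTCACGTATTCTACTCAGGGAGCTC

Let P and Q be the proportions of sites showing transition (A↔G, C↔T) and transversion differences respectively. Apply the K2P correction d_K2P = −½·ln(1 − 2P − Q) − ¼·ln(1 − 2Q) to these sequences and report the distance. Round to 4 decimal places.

0.3608

Differing sites — 1:C/G (Tv); 2:A/G (Ti); 4:A/C (Tv); 6:A/T (Tv); 7:C/A (Tv); 9:G/C (Tv); 15:G/C (Tv); 16:C/T (Ti); 19:C/T (Ti); 22:A/C (Tv); 27:G/T (Tv); 32:G/T (Tv).
Of the 12 differences, 3 transitions and 9 transversions over 42 sites: P = 3/42 = 0.071429, Q = 9/42 = 0.214286.
d = −0.5·ln(0.642856) − 0.25·ln(0.571428) = −0.5·(-0.441835) − 0.25·(-0.559617) = 0.3608.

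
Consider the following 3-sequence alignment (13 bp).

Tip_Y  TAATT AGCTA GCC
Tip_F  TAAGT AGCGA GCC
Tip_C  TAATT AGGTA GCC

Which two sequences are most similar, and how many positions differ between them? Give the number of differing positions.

Pairwise Hamming distances:
  Tip_Y vs Tip_F: 2
  Tip_Y vs Tip_C: 1
  Tip_F vs Tip_C: 3
The smallest is 1, between Tip_Y and Tip_C.

1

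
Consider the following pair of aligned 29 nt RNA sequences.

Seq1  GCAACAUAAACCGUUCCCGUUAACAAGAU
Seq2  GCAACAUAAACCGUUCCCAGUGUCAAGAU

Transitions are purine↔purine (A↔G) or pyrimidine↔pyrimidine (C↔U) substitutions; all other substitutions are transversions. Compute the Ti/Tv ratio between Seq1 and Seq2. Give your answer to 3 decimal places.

1.000

Mismatches occur at site 19 (G↔A, transition), site 20 (U↔G, transversion), site 22 (A↔G, transition), site 23 (A↔U, transversion).
Of the 4 differences, 2 transitions and 2 transversions, so Ti/Tv = 2/2 = 1.000.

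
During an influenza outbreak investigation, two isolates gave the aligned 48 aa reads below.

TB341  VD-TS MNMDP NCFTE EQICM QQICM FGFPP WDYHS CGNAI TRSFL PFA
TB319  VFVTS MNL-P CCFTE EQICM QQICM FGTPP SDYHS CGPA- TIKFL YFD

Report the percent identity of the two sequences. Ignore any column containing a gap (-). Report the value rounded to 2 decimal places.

Excluding the 3 gap columns leaves 45 comparable sites.
The sequences differ at positions 2 (D/F), 8 (M/L), 11 (N/C), 28 (F/T), 31 (W/S), 38 (N/P), 42 (R/I), 43 (S/K), 46 (P/Y), 48 (A/D).
35 of the 45 comparable sites match, so the percent identity is 35/45 × 100 = 77.78%.

77.78%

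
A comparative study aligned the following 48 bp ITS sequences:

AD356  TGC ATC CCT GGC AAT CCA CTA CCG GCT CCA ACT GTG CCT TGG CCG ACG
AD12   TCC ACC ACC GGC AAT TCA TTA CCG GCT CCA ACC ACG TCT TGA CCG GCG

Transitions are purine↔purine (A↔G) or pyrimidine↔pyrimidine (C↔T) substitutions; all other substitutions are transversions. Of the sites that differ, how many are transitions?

10

The sequences differ at positions 2 (G/C, transversion), 5 (T/C, transition), 7 (C/A, transversion), 9 (T/C, transition), 16 (C/T, transition), 19 (C/T, transition), 33 (T/C, transition), 34 (G/A, transition), 35 (T/C, transition), 37 (C/T, transition), 42 (G/A, transition), 46 (A/G, transition).
Of the 12 differences, 10 transitions and 2 transversions, so the answer is 10.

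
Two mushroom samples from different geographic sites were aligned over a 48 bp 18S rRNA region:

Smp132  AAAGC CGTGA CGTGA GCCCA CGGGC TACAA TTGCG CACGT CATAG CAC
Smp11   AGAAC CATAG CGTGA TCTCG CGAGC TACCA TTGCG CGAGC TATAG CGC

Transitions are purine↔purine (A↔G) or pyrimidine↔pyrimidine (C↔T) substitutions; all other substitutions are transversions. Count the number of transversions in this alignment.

The sequences differ at positions 2 (A/G, transition), 4 (G/A, transition), 7 (G/A, transition), 9 (G/A, transition), 10 (A/G, transition), 16 (G/T, transversion), 18 (C/T, transition), 20 (A/G, transition), 23 (G/A, transition), 29 (A/C, transversion), 37 (A/G, transition), 38 (C/A, transversion), 40 (T/C, transition), 41 (C/T, transition), 47 (A/G, transition).
Of the 15 differences, 12 transitions and 3 transversions, so the answer is 3.

3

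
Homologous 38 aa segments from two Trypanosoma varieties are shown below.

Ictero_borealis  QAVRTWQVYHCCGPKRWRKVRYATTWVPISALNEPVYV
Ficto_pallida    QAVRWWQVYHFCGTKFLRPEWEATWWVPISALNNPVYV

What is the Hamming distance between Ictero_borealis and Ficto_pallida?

Differing sites — 5:T/W; 11:C/F; 14:P/T; 16:R/F; 17:W/L; 19:K/P; 20:V/E; 21:R/W; 22:Y/E; 25:T/W; 34:E/N.
That gives 11 mismatches out of 38 aligned sites, so the Hamming distance is 11.

11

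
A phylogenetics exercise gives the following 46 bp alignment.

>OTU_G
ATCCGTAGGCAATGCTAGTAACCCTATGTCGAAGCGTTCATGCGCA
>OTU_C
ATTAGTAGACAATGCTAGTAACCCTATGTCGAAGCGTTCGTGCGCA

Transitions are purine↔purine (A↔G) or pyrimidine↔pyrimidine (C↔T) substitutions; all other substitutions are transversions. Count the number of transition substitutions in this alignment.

The sequences differ at positions 3 (C/T, transition), 4 (C/A, transversion), 9 (G/A, transition), 40 (A/G, transition).
Of the 4 differences, 3 transitions and 1 transversion, so the answer is 3.

3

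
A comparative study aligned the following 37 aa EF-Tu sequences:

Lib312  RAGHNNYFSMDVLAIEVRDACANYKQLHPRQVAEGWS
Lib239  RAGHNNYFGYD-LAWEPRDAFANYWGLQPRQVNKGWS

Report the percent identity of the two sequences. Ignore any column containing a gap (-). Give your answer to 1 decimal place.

72.2%

Excluding the 1 gap column leaves 36 comparable sites.
Differing sites — 9:S/G; 10:M/Y; 15:I/W; 17:V/P; 21:C/F; 25:K/W; 26:Q/G; 28:H/Q; 33:A/N; 34:E/K.
26 of the 36 comparable sites match, so the percent identity is 26/36 × 100 = 72.2%.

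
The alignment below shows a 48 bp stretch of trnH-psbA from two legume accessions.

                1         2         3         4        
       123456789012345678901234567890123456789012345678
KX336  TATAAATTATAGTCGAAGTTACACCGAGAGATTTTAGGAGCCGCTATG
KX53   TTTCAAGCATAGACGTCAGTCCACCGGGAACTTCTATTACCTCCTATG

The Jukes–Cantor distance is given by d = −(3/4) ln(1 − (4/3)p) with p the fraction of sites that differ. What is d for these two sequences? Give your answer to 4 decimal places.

0.5627

The sequences differ at positions 2 (A/T), 4 (A/C), 7 (T/G), 8 (T/C), 13 (T/A), 16 (A/T), 17 (A/C), 18 (G/A), 19 (T/G), 21 (A/C), 27 (A/G), 30 (G/A), 31 (A/C), 34 (T/C), 37 (G/T), 38 (G/T), 40 (G/C), 42 (C/T), 43 (G/C).
p = 19/48 = 0.395833.
d = −0.75 · ln(1 − (4/3)·0.395833) = −0.75 · ln(0.472223) = −0.75 · (-0.750304) = 0.5627.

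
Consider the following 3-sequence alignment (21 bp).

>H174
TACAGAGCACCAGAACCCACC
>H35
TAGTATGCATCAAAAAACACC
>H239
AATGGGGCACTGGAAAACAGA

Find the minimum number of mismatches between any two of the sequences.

8

Pairwise Hamming distances:
  H174 vs H35: 8
  H174 vs H239: 10
  H35 vs H239: 11
The smallest is 8, between H174 and H35.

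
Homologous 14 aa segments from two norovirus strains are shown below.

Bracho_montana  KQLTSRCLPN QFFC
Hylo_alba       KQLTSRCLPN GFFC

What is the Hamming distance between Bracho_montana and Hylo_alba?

1

The sequences differ at position 11 (Q/G).
That gives 1 mismatch out of 14 aligned sites, so the Hamming distance is 1.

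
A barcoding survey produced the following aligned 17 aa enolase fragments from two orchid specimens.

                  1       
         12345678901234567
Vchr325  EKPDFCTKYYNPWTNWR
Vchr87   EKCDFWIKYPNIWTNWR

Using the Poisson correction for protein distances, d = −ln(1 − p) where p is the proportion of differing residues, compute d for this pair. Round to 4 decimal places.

0.3483

Mismatches occur at site 3 (P↔C), site 6 (C↔W), site 7 (T↔I), site 10 (Y↔P), site 12 (P↔I).
p = 5/17 = 0.294118.
d = −ln(1 − 0.294118) = −ln(0.705882) = 0.3483.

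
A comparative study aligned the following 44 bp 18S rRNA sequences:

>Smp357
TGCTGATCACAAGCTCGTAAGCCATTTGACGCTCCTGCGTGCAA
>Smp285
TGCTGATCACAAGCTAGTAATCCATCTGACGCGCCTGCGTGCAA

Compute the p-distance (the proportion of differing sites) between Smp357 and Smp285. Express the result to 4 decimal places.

0.0909

Differing sites — 16:C/A; 21:G/T; 26:T/C; 33:T/G.
There are 4 differences over 44 sites, so p = 4/44 = 0.0909.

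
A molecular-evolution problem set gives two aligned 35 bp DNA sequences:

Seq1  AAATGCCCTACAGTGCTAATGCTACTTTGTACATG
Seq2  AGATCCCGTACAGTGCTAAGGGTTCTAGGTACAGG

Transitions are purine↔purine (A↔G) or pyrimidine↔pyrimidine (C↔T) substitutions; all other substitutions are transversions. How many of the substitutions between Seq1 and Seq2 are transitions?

The sequences differ at positions 2 (A/G, transition), 5 (G/C, transversion), 8 (C/G, transversion), 20 (T/G, transversion), 22 (C/G, transversion), 24 (A/T, transversion), 27 (T/A, transversion), 28 (T/G, transversion), 34 (T/G, transversion).
Of the 9 differences, 1 transition and 8 transversions, so the answer is 1.

1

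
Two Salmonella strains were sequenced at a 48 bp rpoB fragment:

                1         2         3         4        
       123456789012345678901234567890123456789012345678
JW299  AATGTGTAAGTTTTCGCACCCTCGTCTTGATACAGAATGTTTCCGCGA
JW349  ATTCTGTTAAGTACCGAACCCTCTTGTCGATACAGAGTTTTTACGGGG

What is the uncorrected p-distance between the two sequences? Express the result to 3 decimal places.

0.333

The sequences differ at positions 2 (A/T), 4 (G/C), 8 (A/T), 10 (G/A), 11 (T/G), 13 (T/A), 14 (T/C), 17 (C/A), 24 (G/T), 26 (C/G), 28 (T/C), 37 (A/G), 39 (G/T), 43 (C/A), 46 (C/G), 48 (A/G).
There are 16 differences over 48 sites, so p = 16/48 = 0.333.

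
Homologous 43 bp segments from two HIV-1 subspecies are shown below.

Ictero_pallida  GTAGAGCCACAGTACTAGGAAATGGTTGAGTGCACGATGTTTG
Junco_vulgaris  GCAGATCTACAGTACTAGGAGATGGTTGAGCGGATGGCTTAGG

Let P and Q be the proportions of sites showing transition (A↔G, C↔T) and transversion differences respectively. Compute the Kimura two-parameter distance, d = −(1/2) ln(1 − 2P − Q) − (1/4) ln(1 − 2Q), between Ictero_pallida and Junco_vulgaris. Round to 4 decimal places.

0.3577

Differing sites — 2:T/C (Ti); 6:G/T (Tv); 8:C/T (Ti); 21:A/G (Ti); 31:T/C (Ti); 33:C/G (Tv); 35:C/T (Ti); 37:A/G (Ti); 38:T/C (Ti); 39:G/T (Tv); 41:T/A (Tv); 42:T/G (Tv).
Of the 12 differences, 7 transitions and 5 transversions over 43 sites: P = 7/43 = 0.162791, Q = 5/43 = 0.116279.
d = −0.5·ln(0.558139) − 0.25·ln(0.767442) = −0.5·(-0.583147) − 0.25·(-0.264692) = 0.3577.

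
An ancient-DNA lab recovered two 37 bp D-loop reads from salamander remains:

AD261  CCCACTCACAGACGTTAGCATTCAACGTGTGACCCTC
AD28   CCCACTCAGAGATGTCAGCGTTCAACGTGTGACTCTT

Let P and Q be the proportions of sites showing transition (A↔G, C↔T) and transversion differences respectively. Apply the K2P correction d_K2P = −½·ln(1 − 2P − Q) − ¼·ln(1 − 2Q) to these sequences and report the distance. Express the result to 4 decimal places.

Differing sites — 9:C/G (Tv); 13:C/T (Ti); 16:T/C (Ti); 20:A/G (Ti); 34:C/T (Ti); 37:C/T (Ti).
Of the 6 differences, 5 transitions and 1 transversion over 37 sites: P = 5/37 = 0.135135, Q = 1/37 = 0.027027.
d = −0.5·ln(0.702703) − 0.25·ln(0.945946) = −0.5·(-0.352821) − 0.25·(-0.055570) = 0.1903.

0.1903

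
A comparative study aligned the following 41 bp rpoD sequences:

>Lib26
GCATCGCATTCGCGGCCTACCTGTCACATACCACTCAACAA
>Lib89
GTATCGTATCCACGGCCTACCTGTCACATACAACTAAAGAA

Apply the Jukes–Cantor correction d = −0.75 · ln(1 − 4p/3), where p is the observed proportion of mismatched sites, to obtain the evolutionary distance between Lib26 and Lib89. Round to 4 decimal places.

0.1937

The sequences differ at positions 2 (C/T), 7 (C/T), 10 (T/C), 12 (G/A), 32 (C/A), 36 (C/A), 39 (C/G).
p = 7/41 = 0.170732.
d = −0.75 · ln(1 − (4/3)·0.170732) = −0.75 · ln(0.772357) = −0.75 · (-0.258308) = 0.1937.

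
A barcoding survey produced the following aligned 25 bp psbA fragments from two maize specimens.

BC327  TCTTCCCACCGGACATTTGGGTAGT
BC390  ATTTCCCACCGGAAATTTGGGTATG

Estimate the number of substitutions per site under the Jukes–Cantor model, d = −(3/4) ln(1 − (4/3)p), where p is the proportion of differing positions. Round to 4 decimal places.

The sequences differ at positions 1 (T/A), 2 (C/T), 14 (C/A), 24 (G/T), 25 (T/G).
p = 5/25 = 0.200000.
d = −0.75 · ln(1 − (4/3)·0.200000) = −0.75 · ln(0.733333) = −0.75 · (-0.310155) = 0.2326.

0.2326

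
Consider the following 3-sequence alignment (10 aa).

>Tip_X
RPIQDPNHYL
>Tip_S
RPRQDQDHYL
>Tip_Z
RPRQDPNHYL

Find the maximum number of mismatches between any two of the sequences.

3

Pairwise Hamming distances:
  Tip_X vs Tip_S: 3
  Tip_X vs Tip_Z: 1
  Tip_S vs Tip_Z: 2
The largest is 3, between Tip_X and Tip_S.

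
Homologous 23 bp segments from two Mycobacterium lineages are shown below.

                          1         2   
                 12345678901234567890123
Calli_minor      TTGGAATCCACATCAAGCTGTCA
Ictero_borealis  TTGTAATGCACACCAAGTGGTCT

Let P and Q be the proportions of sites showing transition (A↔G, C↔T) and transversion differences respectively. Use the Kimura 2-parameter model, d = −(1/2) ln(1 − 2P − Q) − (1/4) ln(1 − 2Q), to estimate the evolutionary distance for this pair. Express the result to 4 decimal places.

The sequences differ at positions 4 (G/T, transversion), 8 (C/G, transversion), 13 (T/C, transition), 18 (C/T, transition), 19 (T/G, transversion), 23 (A/T, transversion).
Of the 6 differences, 2 transitions and 4 transversions over 23 sites: P = 2/23 = 0.086957, Q = 4/23 = 0.173913.
d = −0.5·ln(0.652173) − 0.25·ln(0.652174) = −0.5·(-0.427445) − 0.25·(-0.427444) = 0.3206.

0.3206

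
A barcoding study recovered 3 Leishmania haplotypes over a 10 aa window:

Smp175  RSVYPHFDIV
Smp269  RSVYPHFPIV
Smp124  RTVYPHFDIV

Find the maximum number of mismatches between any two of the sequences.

2

Pairwise Hamming distances:
  Smp175 vs Smp269: 1
  Smp175 vs Smp124: 1
  Smp269 vs Smp124: 2
The largest is 2, between Smp269 and Smp124.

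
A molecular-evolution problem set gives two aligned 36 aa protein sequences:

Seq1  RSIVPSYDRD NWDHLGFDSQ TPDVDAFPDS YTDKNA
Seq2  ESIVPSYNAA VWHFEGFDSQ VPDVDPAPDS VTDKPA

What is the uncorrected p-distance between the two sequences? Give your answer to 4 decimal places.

Differing sites — 1:R/E; 8:D/N; 9:R/A; 10:D/A; 11:N/V; 13:D/H; 14:H/F; 15:L/E; 21:T/V; 26:A/P; 27:F/A; 31:Y/V; 35:N/P.
There are 13 differences over 36 sites, so p = 13/36 = 0.3611.

0.3611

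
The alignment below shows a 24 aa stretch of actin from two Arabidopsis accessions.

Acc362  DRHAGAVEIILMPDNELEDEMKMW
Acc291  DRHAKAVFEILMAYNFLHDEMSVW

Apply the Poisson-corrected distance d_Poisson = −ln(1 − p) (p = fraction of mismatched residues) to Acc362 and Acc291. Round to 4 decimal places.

Mismatches occur at site 5 (G/K), site 8 (E/F), site 9 (I/E), site 13 (P/A), site 14 (D/Y), site 16 (E/F), site 18 (E/H), site 22 (K/S), site 23 (M/V).
p = 9/24 = 0.375000.
d = −ln(1 − 0.375000) = −ln(0.625000) = 0.4700.

0.4700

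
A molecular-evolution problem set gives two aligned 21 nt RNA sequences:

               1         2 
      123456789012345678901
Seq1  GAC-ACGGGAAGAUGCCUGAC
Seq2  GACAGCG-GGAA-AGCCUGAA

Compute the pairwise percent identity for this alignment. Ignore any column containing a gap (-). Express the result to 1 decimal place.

72.2%

Excluding the 3 gap columns leaves 18 comparable sites.
Mismatches occur at site 5 (A→G), site 10 (A→G), site 12 (G→A), site 14 (U→A), site 21 (C→A).
13 of the 18 comparable sites match, so the percent identity is 13/18 × 100 = 72.2%.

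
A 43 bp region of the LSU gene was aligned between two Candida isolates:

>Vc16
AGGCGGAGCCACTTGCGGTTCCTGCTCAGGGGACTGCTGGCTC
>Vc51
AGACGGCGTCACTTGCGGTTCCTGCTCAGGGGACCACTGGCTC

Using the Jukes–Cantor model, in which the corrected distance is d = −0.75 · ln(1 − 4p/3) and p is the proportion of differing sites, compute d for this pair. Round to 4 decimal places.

Mismatches occur at site 3 (G→A), site 7 (A→C), site 9 (C→T), site 35 (T→C), site 36 (G→A).
p = 5/43 = 0.116279.
d = −0.75 · ln(1 − (4/3)·0.116279) = −0.75 · ln(0.844961) = −0.75 · (-0.168465) = 0.1263.

0.1263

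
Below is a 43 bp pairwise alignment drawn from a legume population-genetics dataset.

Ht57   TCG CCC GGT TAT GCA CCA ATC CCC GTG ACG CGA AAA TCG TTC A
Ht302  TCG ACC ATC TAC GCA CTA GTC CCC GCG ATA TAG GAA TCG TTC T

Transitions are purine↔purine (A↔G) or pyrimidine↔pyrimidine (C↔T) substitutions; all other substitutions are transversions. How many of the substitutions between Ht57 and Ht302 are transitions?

The sequences differ at positions 4 (C/A, transversion), 7 (G/A, transition), 8 (G/T, transversion), 9 (T/C, transition), 12 (T/C, transition), 17 (C/T, transition), 19 (A/G, transition), 26 (T/C, transition), 29 (C/T, transition), 30 (G/A, transition), 31 (C/T, transition), 32 (G/A, transition), 33 (A/G, transition), 34 (A/G, transition), 43 (A/T, transversion).
Of the 15 differences, 12 transitions and 3 transversions, so the answer is 12.

12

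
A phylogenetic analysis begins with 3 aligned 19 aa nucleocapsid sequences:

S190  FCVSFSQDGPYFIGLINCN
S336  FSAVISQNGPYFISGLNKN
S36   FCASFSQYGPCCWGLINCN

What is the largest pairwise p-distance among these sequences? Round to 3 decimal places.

0.579

Pairwise Hamming distances:
  S190 vs S336: 9
  S190 vs S36: 5
  S336 vs S36: 11
The largest is 11 mismatches, between S336 and S36; p = 11/19 = 0.579.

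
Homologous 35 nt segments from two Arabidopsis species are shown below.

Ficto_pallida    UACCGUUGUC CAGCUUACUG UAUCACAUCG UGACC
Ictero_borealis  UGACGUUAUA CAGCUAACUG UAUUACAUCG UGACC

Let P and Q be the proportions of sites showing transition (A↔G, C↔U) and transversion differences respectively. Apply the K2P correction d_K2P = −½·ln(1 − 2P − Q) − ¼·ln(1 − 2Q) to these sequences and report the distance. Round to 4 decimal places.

0.1956

Differing sites — 2:A/G (Ti); 3:C/A (Tv); 8:G/A (Ti); 10:C/A (Tv); 16:U/A (Tv); 24:C/U (Ti).
Of the 6 differences, 3 transitions and 3 transversions over 35 sites: P = 3/35 = 0.085714, Q = 3/35 = 0.085714.
d = −0.5·ln(0.742858) − 0.25·ln(0.828572) = −0.5·(-0.297250) − 0.25·(-0.188052) = 0.1956.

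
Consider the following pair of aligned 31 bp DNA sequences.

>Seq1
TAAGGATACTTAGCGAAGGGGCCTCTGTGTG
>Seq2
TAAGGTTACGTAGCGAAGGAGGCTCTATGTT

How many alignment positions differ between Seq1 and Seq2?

6

Differing sites — 6:A/T; 10:T/G; 20:G/A; 22:C/G; 27:G/A; 31:G/T.
That gives 6 mismatches out of 31 aligned sites, so the Hamming distance is 6.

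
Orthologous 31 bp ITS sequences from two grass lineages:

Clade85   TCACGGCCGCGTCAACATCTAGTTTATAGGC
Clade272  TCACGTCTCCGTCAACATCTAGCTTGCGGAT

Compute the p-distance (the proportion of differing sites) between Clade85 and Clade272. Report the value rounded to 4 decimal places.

0.2903

The sequences differ at positions 6 (G/T), 8 (C/T), 9 (G/C), 23 (T/C), 26 (A/G), 27 (T/C), 28 (A/G), 30 (G/A), 31 (C/T).
There are 9 differences over 31 sites, so p = 9/31 = 0.2903.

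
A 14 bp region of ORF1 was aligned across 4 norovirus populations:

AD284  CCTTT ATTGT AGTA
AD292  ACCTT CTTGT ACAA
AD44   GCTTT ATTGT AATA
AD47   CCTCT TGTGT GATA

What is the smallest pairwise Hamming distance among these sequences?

2

Pairwise Hamming distances:
  AD284 vs AD292: 5
  AD284 vs AD44: 2
  AD284 vs AD47: 5
  AD292 vs AD44: 5
  AD292 vs AD47: 8
  AD44 vs AD47: 5
The smallest is 2, between AD284 and AD44.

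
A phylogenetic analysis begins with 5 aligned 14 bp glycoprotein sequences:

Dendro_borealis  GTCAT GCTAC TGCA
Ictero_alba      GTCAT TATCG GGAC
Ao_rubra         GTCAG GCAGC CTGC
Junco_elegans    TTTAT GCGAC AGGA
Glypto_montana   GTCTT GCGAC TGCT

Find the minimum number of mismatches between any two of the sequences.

3

Pairwise Hamming distances:
  Dendro_borealis vs Ictero_alba: 7
  Dendro_borealis vs Ao_rubra: 7
  Dendro_borealis vs Junco_elegans: 5
  Dendro_borealis vs Glypto_montana: 3
  Ictero_alba vs Ao_rubra: 9
  Ictero_alba vs Junco_elegans: 10
  Ictero_alba vs Glypto_montana: 9
  Ao_rubra vs Junco_elegans: 8
  Ao_rubra vs Glypto_montana: 8
  Junco_elegans vs Glypto_montana: 6
The smallest is 3, between Dendro_borealis and Glypto_montana.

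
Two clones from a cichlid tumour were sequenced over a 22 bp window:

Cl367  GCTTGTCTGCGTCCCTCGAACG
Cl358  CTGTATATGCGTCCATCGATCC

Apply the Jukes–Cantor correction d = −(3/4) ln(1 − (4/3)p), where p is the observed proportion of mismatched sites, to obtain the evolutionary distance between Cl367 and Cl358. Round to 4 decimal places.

0.4975

Differing sites — 1:G/C; 2:C/T; 3:T/G; 5:G/A; 7:C/A; 15:C/A; 20:A/T; 22:G/C.
p = 8/22 = 0.363636.
d = −0.75 · ln(1 − (4/3)·0.363636) = −0.75 · ln(0.515152) = −0.75 · (-0.663293) = 0.4975.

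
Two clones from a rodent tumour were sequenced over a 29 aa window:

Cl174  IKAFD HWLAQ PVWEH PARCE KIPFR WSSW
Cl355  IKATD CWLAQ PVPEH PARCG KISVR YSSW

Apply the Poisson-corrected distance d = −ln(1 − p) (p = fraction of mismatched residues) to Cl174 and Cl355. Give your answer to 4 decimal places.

The sequences differ at positions 4 (F/T), 6 (H/C), 13 (W/P), 20 (E/G), 23 (P/S), 24 (F/V), 26 (W/Y).
p = 7/29 = 0.241379.
d = −ln(1 − 0.241379) = −ln(0.758621) = 0.2763.

0.2763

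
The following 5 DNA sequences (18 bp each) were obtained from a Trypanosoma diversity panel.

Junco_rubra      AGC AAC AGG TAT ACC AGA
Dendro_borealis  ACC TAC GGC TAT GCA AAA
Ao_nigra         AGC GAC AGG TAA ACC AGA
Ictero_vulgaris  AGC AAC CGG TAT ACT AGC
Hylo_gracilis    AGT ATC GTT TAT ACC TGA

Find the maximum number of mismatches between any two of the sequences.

Pairwise Hamming distances:
  Junco_rubra vs Dendro_borealis: 7
  Junco_rubra vs Ao_nigra: 2
  Junco_rubra vs Ictero_vulgaris: 3
  Junco_rubra vs Hylo_gracilis: 6
  Dendro_borealis vs Ao_nigra: 8
  Dendro_borealis vs Ictero_vulgaris: 8
  Dendro_borealis vs Hylo_gracilis: 10
  Ao_nigra vs Ictero_vulgaris: 5
  Ao_nigra vs Hylo_gracilis: 8
  Ictero_vulgaris vs Hylo_gracilis: 8
The largest is 10, between Dendro_borealis and Hylo_gracilis.

10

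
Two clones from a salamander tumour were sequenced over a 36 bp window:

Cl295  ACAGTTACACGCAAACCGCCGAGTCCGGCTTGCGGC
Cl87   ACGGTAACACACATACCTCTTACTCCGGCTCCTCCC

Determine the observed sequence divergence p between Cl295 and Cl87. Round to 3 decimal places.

0.361

The sequences differ at positions 3 (A/G), 6 (T/A), 11 (G/A), 14 (A/T), 18 (G/T), 20 (C/T), 21 (G/T), 23 (G/C), 31 (T/C), 32 (G/C), 33 (C/T), 34 (G/C), 35 (G/C).
There are 13 differences over 36 sites, so p = 13/36 = 0.361.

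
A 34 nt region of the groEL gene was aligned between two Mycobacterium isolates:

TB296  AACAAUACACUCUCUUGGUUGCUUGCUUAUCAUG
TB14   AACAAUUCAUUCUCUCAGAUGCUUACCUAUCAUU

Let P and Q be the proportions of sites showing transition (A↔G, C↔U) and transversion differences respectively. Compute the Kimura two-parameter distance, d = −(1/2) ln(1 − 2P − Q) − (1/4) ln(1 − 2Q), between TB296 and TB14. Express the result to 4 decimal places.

0.2895

Mismatches occur at site 7 (A→U, transversion), site 10 (C→U, transition), site 16 (U→C, transition), site 17 (G→A, transition), site 19 (U→A, transversion), site 25 (G→A, transition), site 27 (U→C, transition), site 34 (G→U, transversion).
Of the 8 differences, 5 transitions and 3 transversions over 34 sites: P = 5/34 = 0.147059, Q = 3/34 = 0.088235.
d = −0.5·ln(0.617647) − 0.25·ln(0.823530) = −0.5·(-0.481838) − 0.25·(-0.194155) = 0.2895.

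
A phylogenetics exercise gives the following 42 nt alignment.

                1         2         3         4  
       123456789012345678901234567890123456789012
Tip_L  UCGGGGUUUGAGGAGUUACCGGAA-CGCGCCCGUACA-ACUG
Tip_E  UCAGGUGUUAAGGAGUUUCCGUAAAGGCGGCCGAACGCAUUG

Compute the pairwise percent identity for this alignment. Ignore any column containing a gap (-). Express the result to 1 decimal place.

Excluding the 2 gap columns leaves 40 comparable sites.
Differing sites — 3:G/A; 6:G/U; 7:U/G; 10:G/A; 18:A/U; 22:G/U; 26:C/G; 30:C/G; 34:U/A; 37:A/G; 40:C/U.
29 of the 40 comparable sites match, so the percent identity is 29/40 × 100 = 72.5%.

72.5%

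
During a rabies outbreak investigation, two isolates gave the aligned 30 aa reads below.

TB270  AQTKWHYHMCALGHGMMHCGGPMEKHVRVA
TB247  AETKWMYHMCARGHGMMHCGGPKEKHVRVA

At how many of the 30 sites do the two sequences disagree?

Mismatches occur at site 2 (Q/E), site 6 (H/M), site 12 (L/R), site 23 (M/K).
That gives 4 mismatches out of 30 aligned sites, so the Hamming distance is 4.

4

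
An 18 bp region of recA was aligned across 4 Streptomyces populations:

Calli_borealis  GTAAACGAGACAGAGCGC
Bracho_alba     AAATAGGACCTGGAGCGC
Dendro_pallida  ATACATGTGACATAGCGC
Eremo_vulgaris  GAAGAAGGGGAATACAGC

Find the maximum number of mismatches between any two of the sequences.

Pairwise Hamming distances:
  Calli_borealis vs Bracho_alba: 8
  Calli_borealis vs Dendro_pallida: 5
  Calli_borealis vs Eremo_vulgaris: 9
  Bracho_alba vs Dendro_pallida: 9
  Bracho_alba vs Eremo_vulgaris: 11
  Dendro_pallida vs Eremo_vulgaris: 9
The largest is 11, between Bracho_alba and Eremo_vulgaris.

11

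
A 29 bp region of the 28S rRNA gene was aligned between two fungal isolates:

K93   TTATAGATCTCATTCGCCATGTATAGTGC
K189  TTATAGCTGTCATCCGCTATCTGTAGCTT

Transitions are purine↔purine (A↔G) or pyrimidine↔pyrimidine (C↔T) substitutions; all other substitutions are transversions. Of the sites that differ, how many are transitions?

Mismatches occur at site 7 (A/C, transversion), site 9 (C/G, transversion), site 14 (T/C, transition), site 18 (C/T, transition), site 21 (G/C, transversion), site 23 (A/G, transition), site 27 (T/C, transition), site 28 (G/T, transversion), site 29 (C/T, transition).
Of the 9 differences, 5 transitions and 4 transversions, so the answer is 5.

5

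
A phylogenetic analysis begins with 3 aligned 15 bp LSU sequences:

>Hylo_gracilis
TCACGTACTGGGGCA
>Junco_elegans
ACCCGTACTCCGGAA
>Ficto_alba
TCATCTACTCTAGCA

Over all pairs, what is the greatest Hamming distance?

7

Pairwise Hamming distances:
  Hylo_gracilis vs Junco_elegans: 5
  Hylo_gracilis vs Ficto_alba: 5
  Junco_elegans vs Ficto_alba: 7
The largest is 7, between Junco_elegans and Ficto_alba.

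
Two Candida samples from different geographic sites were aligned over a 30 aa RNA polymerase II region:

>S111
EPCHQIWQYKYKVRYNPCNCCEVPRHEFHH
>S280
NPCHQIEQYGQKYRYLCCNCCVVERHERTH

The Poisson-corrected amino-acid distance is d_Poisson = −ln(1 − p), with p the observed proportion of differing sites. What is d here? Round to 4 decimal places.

Mismatches occur at site 1 (E→N), site 7 (W→E), site 10 (K→G), site 11 (Y→Q), site 13 (V→Y), site 16 (N→L), site 17 (P→C), site 22 (E→V), site 24 (P→E), site 28 (F→R), site 29 (H→T).
p = 11/30 = 0.366667.
d = −ln(1 − 0.366667) = −ln(0.633333) = 0.4568.

0.4568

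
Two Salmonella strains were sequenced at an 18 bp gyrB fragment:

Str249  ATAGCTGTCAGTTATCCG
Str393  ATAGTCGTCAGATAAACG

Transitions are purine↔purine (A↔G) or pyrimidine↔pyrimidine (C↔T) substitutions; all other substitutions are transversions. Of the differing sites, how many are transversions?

The sequences differ at positions 5 (C/T, transition), 6 (T/C, transition), 12 (T/A, transversion), 15 (T/A, transversion), 16 (C/A, transversion).
Of the 5 differences, 2 transitions and 3 transversions, so the answer is 3.

3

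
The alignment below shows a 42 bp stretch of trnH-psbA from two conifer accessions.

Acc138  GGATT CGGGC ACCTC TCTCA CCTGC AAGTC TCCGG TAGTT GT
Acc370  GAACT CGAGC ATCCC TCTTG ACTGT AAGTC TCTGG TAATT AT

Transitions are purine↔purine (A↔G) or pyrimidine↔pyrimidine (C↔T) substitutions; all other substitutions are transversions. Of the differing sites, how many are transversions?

Mismatches occur at site 2 (G→A, transition), site 4 (T→C, transition), site 8 (G→A, transition), site 12 (C→T, transition), site 14 (T→C, transition), site 19 (C→T, transition), site 20 (A→G, transition), site 21 (C→A, transversion), site 25 (C→T, transition), site 33 (C→T, transition), site 38 (G→A, transition), site 41 (G→A, transition).
Of the 12 differences, 11 transitions and 1 transversion, so the answer is 1.

1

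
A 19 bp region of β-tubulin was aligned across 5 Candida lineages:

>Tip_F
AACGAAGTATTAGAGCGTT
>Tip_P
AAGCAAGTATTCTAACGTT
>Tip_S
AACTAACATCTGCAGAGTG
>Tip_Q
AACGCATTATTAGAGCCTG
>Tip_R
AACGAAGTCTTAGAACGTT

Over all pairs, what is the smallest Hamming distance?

2

Pairwise Hamming distances:
  Tip_F vs Tip_P: 5
  Tip_F vs Tip_S: 9
  Tip_F vs Tip_Q: 4
  Tip_F vs Tip_R: 2
  Tip_P vs Tip_S: 11
  Tip_P vs Tip_Q: 9
  Tip_P vs Tip_R: 5
  Tip_S vs Tip_Q: 10
  Tip_S vs Tip_R: 10
  Tip_Q vs Tip_R: 6
The smallest is 2, between Tip_F and Tip_R.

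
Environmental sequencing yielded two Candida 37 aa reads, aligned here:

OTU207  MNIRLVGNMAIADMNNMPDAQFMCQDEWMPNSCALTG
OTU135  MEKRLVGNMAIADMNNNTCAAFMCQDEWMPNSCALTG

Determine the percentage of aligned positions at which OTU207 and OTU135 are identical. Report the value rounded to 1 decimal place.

83.8%

Differing sites — 2:N/E; 3:I/K; 17:M/N; 18:P/T; 19:D/C; 21:Q/A.
31 of the 37 sites match, so the percent identity is 31/37 × 100 = 83.8%.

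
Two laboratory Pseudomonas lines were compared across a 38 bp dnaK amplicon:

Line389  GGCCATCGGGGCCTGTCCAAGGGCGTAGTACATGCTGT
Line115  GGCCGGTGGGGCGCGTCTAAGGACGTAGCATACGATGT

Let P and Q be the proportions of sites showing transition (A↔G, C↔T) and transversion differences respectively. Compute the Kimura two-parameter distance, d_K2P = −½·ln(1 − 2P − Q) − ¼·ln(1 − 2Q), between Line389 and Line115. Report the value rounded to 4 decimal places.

0.3895

Mismatches occur at site 5 (A→G, transition), site 6 (T→G, transversion), site 7 (C→T, transition), site 13 (C→G, transversion), site 14 (T→C, transition), site 18 (C→T, transition), site 23 (G→A, transition), site 29 (T→C, transition), site 31 (C→T, transition), site 33 (T→C, transition), site 35 (C→A, transversion).
Of the 11 differences, 8 transitions and 3 transversions over 38 sites: P = 8/38 = 0.210526, Q = 3/38 = 0.078947.
d = −0.5·ln(0.500001) − 0.25·ln(0.842106) = −0.5·(-0.693145) − 0.25·(-0.171849) = 0.3895.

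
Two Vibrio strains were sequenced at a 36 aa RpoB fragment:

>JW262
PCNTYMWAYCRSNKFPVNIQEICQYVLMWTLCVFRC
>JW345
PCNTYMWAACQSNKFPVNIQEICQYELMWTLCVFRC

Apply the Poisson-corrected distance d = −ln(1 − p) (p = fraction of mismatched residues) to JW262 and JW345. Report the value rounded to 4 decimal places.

0.0870

The sequences differ at positions 9 (Y/A), 11 (R/Q), 26 (V/E).
p = 3/36 = 0.083333.
d = −ln(1 − 0.083333) = −ln(0.916667) = 0.0870.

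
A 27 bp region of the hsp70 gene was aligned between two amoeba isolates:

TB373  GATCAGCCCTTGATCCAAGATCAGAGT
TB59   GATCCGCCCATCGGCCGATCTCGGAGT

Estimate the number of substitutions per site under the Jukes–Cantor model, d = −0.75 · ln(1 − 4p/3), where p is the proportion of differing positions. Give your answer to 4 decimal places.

0.4408

Mismatches occur at site 5 (A→C), site 10 (T→A), site 12 (G→C), site 13 (A→G), site 14 (T→G), site 17 (A→G), site 19 (G→T), site 20 (A→C), site 23 (A→G).
p = 9/27 = 0.333333.
d = −0.75 · ln(1 − (4/3)·0.333333) = −0.75 · ln(0.555556) = −0.75 · (-0.587786) = 0.4408.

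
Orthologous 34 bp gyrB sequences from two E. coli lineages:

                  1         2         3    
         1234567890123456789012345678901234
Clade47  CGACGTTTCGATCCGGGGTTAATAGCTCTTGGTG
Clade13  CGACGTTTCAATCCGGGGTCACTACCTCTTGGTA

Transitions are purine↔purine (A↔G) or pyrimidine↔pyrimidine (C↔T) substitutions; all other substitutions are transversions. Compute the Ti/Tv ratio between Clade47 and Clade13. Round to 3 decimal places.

1.500

The sequences differ at positions 10 (G/A, transition), 20 (T/C, transition), 22 (A/C, transversion), 25 (G/C, transversion), 34 (G/A, transition).
Of the 5 differences, 3 transitions and 2 transversions, so Ti/Tv = 3/2 = 1.500.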